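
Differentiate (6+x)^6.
6(6+x)^5

Working:
Using the power rule: d/dx (6+x)^6 = 6(6+x)^{5}.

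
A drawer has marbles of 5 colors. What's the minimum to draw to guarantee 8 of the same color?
Worst case: 7 of each = 35. One more: 36.
Final answer: 36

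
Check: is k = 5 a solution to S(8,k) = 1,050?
S(8,5) = 5·S(7,5) + S(7,4) = 5·140 + 350 = 1,050, which equals 1,050.
Final answer: Yes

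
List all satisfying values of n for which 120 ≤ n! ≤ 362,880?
5, 6, 7, 8, 9

Reasoning: n! is strictly increasing; 5! = 120 and 9! = 362,880, so valid n = 5, 6, 7, 8, 9.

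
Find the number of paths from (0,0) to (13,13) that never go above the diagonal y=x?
Counted by the Catalan number C_13: C_13 = C(26,13)/(13+1) = 10,400,600/14 = 742,900.

Answer: 742,900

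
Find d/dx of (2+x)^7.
7(2+x)^6

Reasoning: Using the power rule: d/dx (2+x)^7 = 7(2+x)^{6}.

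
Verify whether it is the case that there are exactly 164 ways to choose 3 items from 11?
False

Working:
C(11,3) = 165 ≠ 164.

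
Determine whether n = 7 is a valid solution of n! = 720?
No

Reasoning: 7! = 7·6! = 7·720 = 5,040, which does not equal 720.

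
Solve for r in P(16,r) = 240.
2

Explanation: P(16,r) = 16·15·…·(16−r+1), a product of r factors. Multiplying down from 16: 16 = 16; 16·15 = 240 ✓ (2 factors). So r = 2.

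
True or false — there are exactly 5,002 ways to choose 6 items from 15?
C(15,6) = 5,005 ≠ 5002.

Answer: False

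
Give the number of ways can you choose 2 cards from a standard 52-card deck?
1,326

Working:
C(52,2) = 1,326.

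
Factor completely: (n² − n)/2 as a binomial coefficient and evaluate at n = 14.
C(n,2); C(14,2) = 91

Solution: (n² − n)/2 = n(n−1)/2 = C(n,2). At n = 14: C(14,2) = 91.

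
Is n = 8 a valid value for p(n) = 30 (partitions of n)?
Pentagonal recurrence p(n) = p(n−1) + p(n−2) − p(n−5) − p(n−7) + …: p(8) = p(7) + p(6) − p(3) − p(1) = 15 + 11 − 3 − 1 = 22, which does not equal 30.

Answer: No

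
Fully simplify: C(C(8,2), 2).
378

Explanation: C(8,2) = 28, then C(28, 2) = 378.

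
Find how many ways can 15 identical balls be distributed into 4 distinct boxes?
816

Reasoning: C(15+4-1, 4-1) = C(18, 3) = 816.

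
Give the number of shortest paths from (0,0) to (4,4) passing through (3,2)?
30

Working:
To (3,2): C(5,3)=10. From there: C(3,1)=3. Total: 30.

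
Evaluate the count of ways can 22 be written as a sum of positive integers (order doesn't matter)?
1,002

Solution: Pentagonal recurrence p(n) = p(n−1) + p(n−2) − p(n−5) − p(n−7) + …: p(22) = p(21) + p(20) − p(17) − p(15) + p(10) + p(7) − p(0) = 792 + 627 − 297 − 176 + 42 + 15 − 1 = 1,002.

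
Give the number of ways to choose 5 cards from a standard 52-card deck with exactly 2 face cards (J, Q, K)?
652,080

Working:
12 face cards and 40 non-face cards: C(12,2) × C(40,3) = 66 × 9,880 = 652,080.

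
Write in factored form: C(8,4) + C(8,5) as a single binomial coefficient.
By Pascal's identity: C(8,4) + C(8,5) = C(9,5) = 126.

Answer: C(9,5)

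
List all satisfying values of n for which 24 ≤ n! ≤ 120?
4, 5

Working:
n! is strictly increasing; 4! = 24 and 5! = 120, so valid n = 4, 5.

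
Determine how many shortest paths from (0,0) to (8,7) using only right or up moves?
6,435

Choose 8 rights from 15 moves: C(15,8) = 6,435.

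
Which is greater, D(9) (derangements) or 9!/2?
9!/2
D(9) = (9-1)·[D(8) + D(7)] = 8·[14,833 + 1,854] = 133,496; 9!/2 = 362,880/2 = 181,440.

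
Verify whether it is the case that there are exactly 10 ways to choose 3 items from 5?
True

C(5,3) = 10.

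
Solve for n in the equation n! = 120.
n! is strictly increasing. 3! = 6, 4! = 24, 5! = 120 ✓. So n = 5.
Final answer: 5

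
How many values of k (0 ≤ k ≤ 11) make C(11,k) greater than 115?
6
Row 11 is unimodal and symmetric about k=11/2. C(11,2)=55 ≤ 115; C(11,3)=165 > 115; by symmetry C(11,k) > 115 for k = 3..8. That's 8 - 3 + 1 = 6 values.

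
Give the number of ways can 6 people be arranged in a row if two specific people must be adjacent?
Treat pair as unit: (6-1)! arrangements × 2 internal orders = 240.
Final answer: 240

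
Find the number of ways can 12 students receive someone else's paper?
176,214,841

Reasoning: Using D(n) = (n-1)[D(n-1) + D(n-2)]:
D(12) = (12-1) × [D(11) + D(10)]
      = 11 × [14684570 + 1334961]
      = 11 × 16019531
      = 176,214,841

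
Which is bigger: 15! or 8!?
15!

15!=1,307,674,368,000, 8!=40,320. 15! > 8!.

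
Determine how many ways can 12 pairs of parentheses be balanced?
208,012

Reasoning: Using the Catalan number formula: C_n = C(2n, n) / (n+1)
C_12 = C(24, 12) / (12+1)
     = 2704156 / 13
     = 208,012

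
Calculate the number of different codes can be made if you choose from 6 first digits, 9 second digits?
By the multiplication principle: 6 × 9 = 54.
Final answer: 54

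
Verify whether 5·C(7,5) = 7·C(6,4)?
True

Absorption identity k·C(n,k) = n·C(n-1,k-1). LHS = 5·21 = 105; RHS = 7·15 = 105.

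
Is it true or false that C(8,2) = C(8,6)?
Symmetry C(n,k) = C(n,n-k): C(8,2) = 28 and C(8,6) = 28. Both sides agree, so the statement holds.

Answer: True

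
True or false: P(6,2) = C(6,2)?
False

Reasoning: P(6,2) = 30 and C(6,2) = 15; P(n,r) = r! × C(n,r) so P > C whenever r ≥ 2.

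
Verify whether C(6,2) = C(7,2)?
False

Explanation: LHS = C(6,2) = 15; RHS = C(7,2) = 21. 15 ≠ 21, so the statement does not hold.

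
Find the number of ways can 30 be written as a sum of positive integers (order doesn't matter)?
Pentagonal recurrence p(n) = p(n−1) + p(n−2) − p(n−5) − p(n−7) + …: p(30) = p(29) + p(28) − p(25) − p(23) + p(18) + p(15) − p(8) − p(4) = 4,565 + 3,718 − 1,958 − 1,255 + 385 + 176 − 22 − 5 = 5,604.

Answer: 5,604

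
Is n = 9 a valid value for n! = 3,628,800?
No

Explanation: 9! = 9·8! = 9·40,320 = 362,880, which does not equal 3,628,800.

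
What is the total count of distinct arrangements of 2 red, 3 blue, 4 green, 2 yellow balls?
69,300

Explanation: Multinomial: 11!/(2! × 3! × 4! × 2!) = 69,300.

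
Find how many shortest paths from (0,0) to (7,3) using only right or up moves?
120

Reasoning: Choose 7 rights from 10 moves: C(10,7) = 120.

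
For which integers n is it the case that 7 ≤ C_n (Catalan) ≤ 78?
4, 5
C_3=5; C_4=14; C_5=42; C_6=132. So valid n = 4, 5.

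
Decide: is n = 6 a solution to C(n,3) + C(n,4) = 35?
Yes
C(6,3) + C(6,4) = 20 + 15 = 35, which equals 35.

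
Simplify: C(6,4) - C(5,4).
10

Reasoning: C(6,4) - C(5,4) = C(5,3) = 10.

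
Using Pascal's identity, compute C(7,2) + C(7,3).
56
C(7,2) + C(7,3) = C(8,3) = 56.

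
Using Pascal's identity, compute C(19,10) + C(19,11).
167,960

C(19,10) + C(19,11) = C(20,11) = 167,960.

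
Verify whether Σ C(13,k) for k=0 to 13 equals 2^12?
False

Binomial theorem: Σ C(13,k) = (1+1)^13 = 2^13 = 8,192; RHS 2^12 = 4,096.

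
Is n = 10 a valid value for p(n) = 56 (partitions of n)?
No

Explanation: Pentagonal recurrence p(n) = p(n−1) + p(n−2) − p(n−5) − p(n−7) + …: p(10) = p(9) + p(8) − p(5) − p(3) = 30 + 22 − 7 − 3 = 42, which does not equal 56.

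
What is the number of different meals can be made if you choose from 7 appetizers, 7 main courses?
49

Working:
By the multiplication principle: 7 × 7 = 49.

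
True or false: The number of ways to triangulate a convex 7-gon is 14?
Triangulations of a convex 7-gon are counted by the Catalan number C_5: C_5 = C(10,5)/(5+1) = 252/6 = 42.
Final answer: False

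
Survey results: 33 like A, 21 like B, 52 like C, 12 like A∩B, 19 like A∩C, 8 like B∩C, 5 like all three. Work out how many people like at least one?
72

|A∪B∪C| = 33+21+52-12-19-8+5 = 72.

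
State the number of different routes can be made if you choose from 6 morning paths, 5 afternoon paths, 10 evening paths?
300

Working:
By the multiplication principle: 6 × 5 × 10 = 300.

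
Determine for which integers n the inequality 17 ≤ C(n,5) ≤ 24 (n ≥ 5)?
7

Solution: C(6,5)=6; C(7,5)=21; C(8,5)=56. So valid n = 7.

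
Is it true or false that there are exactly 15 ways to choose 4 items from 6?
True

Working:
C(6,4) = 15.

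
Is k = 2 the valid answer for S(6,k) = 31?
Yes

Explanation: S(6,2) = 2·S(5,2) + S(5,1) = 2·15 + 1 = 31, which equals 31.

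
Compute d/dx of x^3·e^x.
(3x^2 + x^3)e^x
Product rule: d/dx[x^3]·e^x + x^3·d/dx[e^x] = 3x^{2}e^x + x^3e^x.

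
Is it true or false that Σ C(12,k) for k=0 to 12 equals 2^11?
False

Reasoning: Binomial theorem: Σ C(12,k) = (1+1)^12 = 2^12 = 4,096; RHS 2^11 = 2,048.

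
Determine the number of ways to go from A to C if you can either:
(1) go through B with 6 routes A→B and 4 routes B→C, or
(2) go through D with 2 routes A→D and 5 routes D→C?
Route via B: 6×4=24. Route via D: 2×5=10. Total: 34.
Final answer: 34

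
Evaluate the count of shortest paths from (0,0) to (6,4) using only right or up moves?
210

Choose 6 rights from 10 moves: C(10,6) = 210.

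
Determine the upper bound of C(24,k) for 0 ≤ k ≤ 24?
2,704,156

Maximum at k = 12: C(24,12) = 2,704,156.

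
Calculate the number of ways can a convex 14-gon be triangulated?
208,012

Using the Catalan number formula: C_n = C(2n, n) / (n+1)
C_12 = C(24, 12) / (12+1)
     = 2704156 / 13
     = 208,012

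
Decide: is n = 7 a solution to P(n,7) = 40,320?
No

P(7,7) = 7·6·5·4·3·2·1 = 5,040, which does not equal 40,320.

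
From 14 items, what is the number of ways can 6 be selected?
3,003

C(14,6) = 14! / (6! × (14-6)!)
         = 14! / (6! × 8!)
         = 3,003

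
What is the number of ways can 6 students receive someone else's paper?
265

Using D(n) = (n-1)[D(n-1) + D(n-2)]:
D(6) = (6-1) × [D(5) + D(4)]
      = 5 × [44 + 9]
      = 5 × 53
      = 265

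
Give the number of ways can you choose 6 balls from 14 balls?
3,003

Explanation: C(14,6) = 14! / (6! × (14-6)!)
         = 14! / (6! × 8!)
         = 3,003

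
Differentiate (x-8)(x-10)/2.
(2x - 18)/2

Working:
d/dx[(x-8)(x-10)] = (x-10) + (x-8) = 2x - 18. Dividing by 2 gives (2x - 18)/2.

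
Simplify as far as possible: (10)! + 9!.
3,991,680

(10)! + 9! = (10)·9! + 9! = (10+1)·9! = 11·9! = 3,991,680.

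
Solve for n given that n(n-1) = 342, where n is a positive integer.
19

Solution: n² − n − 342 = 0, so n = (1 ± √(1 + 4·342))/2 = (1 ± √1,369)/2 = (1 ± 37)/2, i.e. n = 19 or n = -18. Taking the positive root, n = 19 (check: 19×18 = 342).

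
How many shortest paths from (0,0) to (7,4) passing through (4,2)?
To (4,2): C(6,4)=15. From there: C(5,3)=10. Total: 150.
Final answer: 150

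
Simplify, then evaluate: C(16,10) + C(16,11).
By Pascal's identity: C(17,11) = 12,376.
Final answer: 12,376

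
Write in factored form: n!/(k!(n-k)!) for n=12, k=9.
C(12,9) = 220

This is the binomial coefficient C(12,9) = 220.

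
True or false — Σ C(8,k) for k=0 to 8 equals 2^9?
False

Binomial theorem: Σ C(8,k) = (1+1)^8 = 2^8 = 256; RHS 2^9 = 512.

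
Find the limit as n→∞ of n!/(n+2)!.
0

Explanation: n!/(n+2)! = 1/[(n+1)(n+2)] → 0 as n → ∞.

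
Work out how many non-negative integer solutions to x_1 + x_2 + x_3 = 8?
C(8+3-1, 3-1) = 45.
Final answer: 45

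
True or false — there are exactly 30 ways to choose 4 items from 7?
False

Reasoning: C(7,4) = 35 ≠ 30.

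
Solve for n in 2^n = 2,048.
11

Reasoning: 2,048 = 1,024 × 2 = 2^10 × 2^1 = 2^11, so n = 11.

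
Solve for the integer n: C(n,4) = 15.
6

Reasoning: C(n,4) = n(n−1)(n−2)(n−3)/4! is increasing in n, and n(n−1)(n−2)(n−3) = 4!·15 = 360 ≈ (n−1.5)^4 gives n ≈ 5.9. Check: C(4,4) = 1, C(5,4) = 5, C(6,4) = 15 ✓. So n = 6.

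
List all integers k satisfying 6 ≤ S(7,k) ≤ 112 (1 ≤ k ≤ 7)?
S(7,1)=1; S(7,2)=63; S(7,3)=301; S(7,4)=350; S(7,5)=140; S(7,6)=21; S(7,7)=1. So valid k = 2, 6.

Answer: 2, 6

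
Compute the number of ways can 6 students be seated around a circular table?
120

Working:
Circular arrangements: (6-1)! = 120.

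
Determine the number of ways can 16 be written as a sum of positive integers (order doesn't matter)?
231
Pentagonal recurrence p(n) = p(n−1) + p(n−2) − p(n−5) − p(n−7) + …: p(16) = p(15) + p(14) − p(11) − p(9) + p(4) + p(1) = 176 + 135 − 56 − 30 + 5 + 1 = 231.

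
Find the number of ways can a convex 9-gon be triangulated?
429
Using the Catalan number formula: C_n = C(2n, n) / (n+1)
C_7 = C(14, 7) / (7+1)
     = 3432 / 8
     = 429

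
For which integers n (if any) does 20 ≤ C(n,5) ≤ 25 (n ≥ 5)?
7

C(6,5)=6; C(7,5)=21; C(8,5)=56. So valid n = 7.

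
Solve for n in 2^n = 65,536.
16

Solution: 65,536 = 1,024 × 64 = 2^10 × 2^6 = 2^16, so n = 16.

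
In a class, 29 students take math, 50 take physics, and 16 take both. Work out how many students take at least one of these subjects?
|A∪B| = |A|+|B|-|A∩B| = 29+50-16 = 63.

Answer: 63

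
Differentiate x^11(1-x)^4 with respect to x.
Product rule: 11x^{10}(1-x)^{4} + x^11·(-4)(1-x)^{3}.

Answer: 11x^10(1-x)^4 - 4x^11(1-x)^3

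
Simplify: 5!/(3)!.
20

Explanation: This equals 5×4 = 20.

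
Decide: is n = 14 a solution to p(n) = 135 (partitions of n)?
Pentagonal recurrence p(n) = p(n−1) + p(n−2) − p(n−5) − p(n−7) + …: p(14) = p(13) + p(12) − p(9) − p(7) + p(2) = 101 + 77 − 30 − 15 + 2 = 135, which equals 135.

Answer: Yes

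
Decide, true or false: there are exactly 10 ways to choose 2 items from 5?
True
C(5,2) = 10.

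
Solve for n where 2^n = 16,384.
14

16,384 = 1,024 × 16 = 2^10 × 2^4 = 2^14, so n = 14.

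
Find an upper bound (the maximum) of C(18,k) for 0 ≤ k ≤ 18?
48,620

Explanation: Maximum at k = 9: C(18,9) = 48,620.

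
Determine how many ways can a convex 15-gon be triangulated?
742,900

Reasoning: Using the Catalan number formula: C_n = C(2n, n) / (n+1)
C_13 = C(26, 13) / (13+1)
     = 10400600 / 14
     = 742,900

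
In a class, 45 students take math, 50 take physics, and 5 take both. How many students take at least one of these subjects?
|A∪B| = |A|+|B|-|A∩B| = 45+50-5 = 90.
Final answer: 90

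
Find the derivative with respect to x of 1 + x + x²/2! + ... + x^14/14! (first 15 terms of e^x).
1 + x + x²/2! + ... + x^13/13!
Differentiating term by term gives the first 14 terms of e^x.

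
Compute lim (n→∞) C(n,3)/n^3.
1/6

Reasoning: C(n,3) ≈ n^3/3! for large n. Limit = 1/3! = 1/6.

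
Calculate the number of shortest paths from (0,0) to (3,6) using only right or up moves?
Choose 3 rights from 9 moves: C(9,3) = 84.
Final answer: 84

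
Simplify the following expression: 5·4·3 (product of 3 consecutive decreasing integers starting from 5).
This is P(5,3) = 5!/(2)! = 60.

Answer: 60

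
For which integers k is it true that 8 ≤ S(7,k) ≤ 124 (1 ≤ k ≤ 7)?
2, 6

Solution: S(7,1)=1; S(7,2)=63; S(7,3)=301; S(7,4)=350; S(7,5)=140; S(7,6)=21; S(7,7)=1. So valid k = 2, 6.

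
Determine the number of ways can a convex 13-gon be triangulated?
58,786

Working:
Using the Catalan number formula: C_n = C(2n, n) / (n+1)
C_11 = C(22, 11) / (11+1)
     = 705432 / 12
     = 58,786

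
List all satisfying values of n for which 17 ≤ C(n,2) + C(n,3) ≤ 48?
5, 6

Solution: C(4,2)+C(4,3)=10; C(5,2)+C(5,3)=20; C(6,2)+C(6,3)=35; C(7,2)+C(7,3)=56. So valid n = 5, 6.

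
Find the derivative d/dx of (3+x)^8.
8(3+x)^7

Solution: Using the power rule: d/dx (3+x)^8 = 8(3+x)^{7}.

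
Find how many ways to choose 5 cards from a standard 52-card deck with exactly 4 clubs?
27,885
13 clubs and 39 non-clubs: C(13,4) × C(39,1) = 715 × 39 = 27,885.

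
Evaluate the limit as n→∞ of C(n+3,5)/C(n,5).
Both numerator and denominator grow as n^5/5! for large n, so the ratio → 1.
Final answer: 1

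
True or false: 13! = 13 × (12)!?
True

By definition n! = n × (n-1)!, so 13! = 13 × 12!.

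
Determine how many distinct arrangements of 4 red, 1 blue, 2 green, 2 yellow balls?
3,780

Multinomial: 9!/(4! × 1! × 2! × 2!) = 3,780.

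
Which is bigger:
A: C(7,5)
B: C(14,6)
A=C(7,5)=21, B=C(14,6)=3,003.
Final answer: B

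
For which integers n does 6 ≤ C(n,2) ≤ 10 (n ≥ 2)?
4, 5
C(3,2)=3; C(4,2)=6; C(5,2)=10; C(6,2)=15. So valid n = 4, 5.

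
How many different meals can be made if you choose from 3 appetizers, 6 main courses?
18

By the multiplication principle: 3 × 6 = 18.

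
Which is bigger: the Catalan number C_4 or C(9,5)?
C_4 = C(8,4)/(4+1) = 70/5 = 14; C(9,5) = 126.
Final answer: C(9,5)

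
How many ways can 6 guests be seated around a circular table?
120
Circular arrangements: (6-1)! = 120.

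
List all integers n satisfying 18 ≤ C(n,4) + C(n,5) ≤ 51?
6

Working:
C(5,4)+C(5,5)=6; C(6,4)+C(6,5)=21; C(7,4)+C(7,5)=56. So valid n = 6.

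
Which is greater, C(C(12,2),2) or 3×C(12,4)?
C(C(12,2),2)

C(C(12,2),2)=2,145, 3×C(12,4)=1,485.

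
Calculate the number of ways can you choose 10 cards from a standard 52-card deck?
C(52,10) = 15,820,024,220.
Final answer: 15,820,024,220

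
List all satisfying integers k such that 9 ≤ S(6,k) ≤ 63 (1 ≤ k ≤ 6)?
2, 5

Solution: S(6,1)=1; S(6,2)=31; S(6,3)=90; S(6,4)=65; S(6,5)=15; S(6,6)=1. So valid k = 2, 5.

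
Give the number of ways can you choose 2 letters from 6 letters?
15

Solution: C(6,2) = 6! / (2! × (6-2)!)
         = 6! / (2! × 4!)
         = 15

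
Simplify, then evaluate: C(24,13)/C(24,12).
C(n,k+1)/C(n,k) = (n−k)/(k+1). Here (24−12)/(12+1) = 12/13 = 12/13.

Answer: 12/13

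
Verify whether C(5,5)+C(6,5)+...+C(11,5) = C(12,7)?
Hockey stick identity gives Σ = C(12,6) = 924; RHS C(12,7) = 792.
Final answer: False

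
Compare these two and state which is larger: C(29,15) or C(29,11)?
C(29,15)

C(29,15)=77,558,760, C(29,11)=34,597,290.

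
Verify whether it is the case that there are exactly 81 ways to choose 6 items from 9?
C(9,6) = 84 ≠ 81.
Final answer: False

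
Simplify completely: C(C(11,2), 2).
C(11,2) = 55, then C(55, 2) = 1,485.

Answer: 1,485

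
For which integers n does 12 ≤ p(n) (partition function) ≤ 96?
7, 8, 9, 10, 11, 12

Working:
Tabulating p(n) via p(n) = p(n−1) + p(n−2) − p(n−5) − p(n−7) + …: p(6)=11; p(7)=15; p(8)=22; p(9)=30; p(10)=42; p(11)=56; p(12)=77; p(13)=101. So valid n = 7, 8, 9, 10, 11, 12.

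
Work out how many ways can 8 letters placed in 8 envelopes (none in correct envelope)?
14,833

Using D(n) = (n-1)[D(n-1) + D(n-2)]:
D(8) = (8-1) × [D(7) + D(6)]
      = 7 × [1854 + 265]
      = 7 × 2119
      = 14,833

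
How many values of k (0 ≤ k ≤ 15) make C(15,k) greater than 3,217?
4

Working:
Row 15 is unimodal and symmetric about k=15/2. C(15,5)=3,003 ≤ 3,217; C(15,6)=5,005 > 3,217; by symmetry C(15,k) > 3,217 for k = 6..9. That's 9 - 6 + 1 = 4 values.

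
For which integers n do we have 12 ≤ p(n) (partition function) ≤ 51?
7, 8, 9, 10

Working:
Tabulating p(n) via p(n) = p(n−1) + p(n−2) − p(n−5) − p(n−7) + …: p(6)=11; p(7)=15; p(8)=22; p(9)=30; p(10)=42; p(11)=56. So valid n = 7, 8, 9, 10.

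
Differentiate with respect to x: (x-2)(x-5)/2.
d/dx[(x-2)(x-5)] = (x-5) + (x-2) = 2x - 7. Dividing by 2 gives (2x - 7)/2.
Final answer: (2x - 7)/2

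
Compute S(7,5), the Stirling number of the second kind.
140

Working:
Using the Stirling recurrence: S(n,k) = k·S(n-1,k) + S(n-1,k-1)
S(7,5) = 5·S(6,5) + S(6,4)
         = 5·15 + 65
         = 75 + 65
         = 140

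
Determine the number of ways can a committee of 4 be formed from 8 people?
C(8,4) = 8! / (4! × (8-4)!)
         = 8! / (4! × 4!)
         = 70

Answer: 70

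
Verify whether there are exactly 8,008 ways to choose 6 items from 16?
True

Solution: C(16,6) = 8,008.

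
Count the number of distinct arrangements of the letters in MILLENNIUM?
Word has 10 letters (M=2, I=2, L=2, E=1, N=2, U=1). Arrangements: 10!/Π(k!) = 226,800.

Answer: 226,800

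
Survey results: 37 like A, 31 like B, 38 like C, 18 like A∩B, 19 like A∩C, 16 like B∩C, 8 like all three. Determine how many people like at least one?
61

|A∪B∪C| = 37+31+38-18-19-16+8 = 61.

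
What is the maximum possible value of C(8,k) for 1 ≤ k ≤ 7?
C(8,k) is maximised at the centre of the row: C(8,4) = 70.

Answer: 70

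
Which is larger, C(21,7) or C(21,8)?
C(21,8)

Reasoning: C(21,7)=116,280, C(21,8)=203,490.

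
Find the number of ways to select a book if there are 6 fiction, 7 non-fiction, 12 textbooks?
25
By the addition principle: 6 + 7 + 12 = 25.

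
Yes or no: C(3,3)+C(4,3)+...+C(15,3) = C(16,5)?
No

Reasoning: Hockey stick identity gives Σ = C(16,4) = 1,820; RHS C(16,5) = 4,368.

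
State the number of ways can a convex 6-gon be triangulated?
14
Using the Catalan number formula: C_n = C(2n, n) / (n+1)
C_4 = C(8, 4) / (4+1)
     = 70 / 5
     = 14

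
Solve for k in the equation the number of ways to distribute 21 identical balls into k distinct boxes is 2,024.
4
Stars and bars: the count is C(21+k−1, k−1), increasing in k. k=2: C(22,1) = 22, k=3: C(23,2) = 253, k=4: C(24,3) = 2,024 ✓. So k = 4.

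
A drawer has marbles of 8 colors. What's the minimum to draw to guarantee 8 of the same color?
Worst case: 7 of each = 56. One more: 57.
Final answer: 57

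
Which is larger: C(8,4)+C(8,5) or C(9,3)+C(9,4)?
First=126, Second=210.
Final answer: C(9,3)+C(9,4)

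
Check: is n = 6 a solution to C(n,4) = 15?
Yes

Explanation: C(6,4) = 6·5·4·3/4! = 360/24 = 15, which equals 15.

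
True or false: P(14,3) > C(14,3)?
True

Working:
P(14,3) = 2,184 and C(14,3) = 364; P(n,r) = r! × C(n,r) so P > C whenever r ≥ 2.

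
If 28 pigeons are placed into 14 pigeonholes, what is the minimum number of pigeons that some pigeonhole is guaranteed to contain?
2

Working:
Pigeonhole: ⌈28/14⌉ = 2.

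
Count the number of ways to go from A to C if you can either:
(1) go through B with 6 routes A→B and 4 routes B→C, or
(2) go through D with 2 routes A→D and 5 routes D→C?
34

Solution: Route via B: 6×4=24. Route via D: 2×5=10. Total: 34.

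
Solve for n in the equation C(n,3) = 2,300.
25
C(n,3) = n(n−1)(n−2)/3! is increasing in n, and n(n−1)(n−2) = 3!·2,300 = 13,800 ≈ (n−1)^3 gives n ≈ 25.0. Check: C(23,3) = 1,771, C(24,3) = 2,024, C(25,3) = 2,300 ✓. So n = 25.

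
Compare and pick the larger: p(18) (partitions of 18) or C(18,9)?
Pentagonal recurrence p(n) = p(n−1) + p(n−2) − p(n−5) − p(n−7) + …: p(18) = p(17) + p(16) − p(13) − p(11) + p(6) + p(3) = 297 + 231 − 101 − 56 + 11 + 3 = 385; C(18,9) = 48,620.

Answer: C(18,9)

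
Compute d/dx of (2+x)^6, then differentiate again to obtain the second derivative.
First derivative: 6(2+x)^{5}. Second derivative: 6·5·(2+x)^{4} = 30(2+x)^{4}.

Answer: 30(2+x)^4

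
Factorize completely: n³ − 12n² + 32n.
n(n − 4)(n − 8)
n³ − 12n² + 32n = n(n² − 12n + 32) = n(n − 4)(n − 8).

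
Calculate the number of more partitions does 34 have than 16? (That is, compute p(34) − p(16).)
12,079

Reasoning: Pentagonal recurrence p(n) = p(n−1) + p(n−2) − p(n−5) − p(n−7) + …: p(34) = p(33) + p(32) − p(29) − p(27) + p(22) + p(19) − p(12) − p(8) = 10,143 + 8,349 − 4,565 − 3,010 + 1,002 + 490 − 77 − 22 = 12,310.
p(16) = p(15) + p(14) − p(11) − p(9) + p(4) + p(1) = 176 + 135 − 56 − 30 + 5 + 1 = 231.
Difference = 12,310 − 231 = 12,079.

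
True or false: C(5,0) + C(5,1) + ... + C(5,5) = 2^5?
True

Working:
Binomial theorem with x = y = 1: Σ C(5,i) = (1+1)^5 = 2^5 = 32. The statement holds.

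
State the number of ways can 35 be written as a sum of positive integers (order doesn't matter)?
Pentagonal recurrence p(n) = p(n−1) + p(n−2) − p(n−5) − p(n−7) + …: p(35) = p(34) + p(33) − p(30) − p(28) + p(23) + p(20) − p(13) − p(9) + p(0) = 12,310 + 10,143 − 5,604 − 3,718 + 1,255 + 627 − 101 − 30 + 1 = 14,883.
Final answer: 14,883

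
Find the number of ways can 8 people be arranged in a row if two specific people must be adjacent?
10,080

Working:
Treat pair as unit: (8-1)! arrangements × 2 internal orders = 10,080.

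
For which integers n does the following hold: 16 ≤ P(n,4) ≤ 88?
4

Explanation: P(3,4)=0; P(4,4)=24; P(5,4)=120. So valid n = 4.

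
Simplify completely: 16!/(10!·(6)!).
8,008

This is C(16,10) = 8,008.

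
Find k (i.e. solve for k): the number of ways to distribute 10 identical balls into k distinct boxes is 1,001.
5

Working:
Stars and bars: the count is C(10+k−1, k−1), increasing in k. k=3: C(12,2) = 66, k=4: C(13,3) = 286, k=5: C(14,4) = 1,001 ✓. So k = 5.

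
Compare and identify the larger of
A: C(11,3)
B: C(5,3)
A

Solution: A=C(11,3)=165, B=C(5,3)=10.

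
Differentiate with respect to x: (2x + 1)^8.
16(2x + 1)^7

Working:
Chain rule: 8(2x+1)^{7} × 2 = 16(2x+1)^{7}.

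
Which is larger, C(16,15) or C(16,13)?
C(16,13)
C(16,15)=16, C(16,13)=560.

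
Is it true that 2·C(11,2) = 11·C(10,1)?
True

Explanation: Absorption identity k·C(n,k) = n·C(n-1,k-1). LHS = 2·55 = 110; RHS = 11·10 = 110.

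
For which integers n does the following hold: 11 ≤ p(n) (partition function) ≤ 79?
6, 7, 8, 9, 10, 11, 12

Tabulating p(n) via p(n) = p(n−1) + p(n−2) − p(n−5) − p(n−7) + …: p(5)=7; p(6)=11; p(7)=15; p(8)=22; p(9)=30; p(10)=42; p(11)=56; p(12)=77; p(13)=101. So valid n = 6, 7, 8, 9, 10, 11, 12.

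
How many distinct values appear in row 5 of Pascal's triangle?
3

Solution: Row 5 has entries C(5,0)..C(5,5); by symmetry C(5,k)=C(5,5-k), giving 3 distinct values.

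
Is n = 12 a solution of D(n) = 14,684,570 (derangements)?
No

Working:
D(12) = (12-1)·[D(11) + D(10)] = 11·[14,684,570 + 1,334,961] = 176,214,841, which does not equal 14,684,570.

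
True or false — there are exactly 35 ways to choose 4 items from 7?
True

Solution: C(7,4) = 35.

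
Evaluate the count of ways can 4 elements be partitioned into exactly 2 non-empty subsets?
This equals S(4,2), the Stirling number of the 2nd kind.
Using the Stirling recurrence: S(n,k) = k·S(n-1,k) + S(n-1,k-1)
S(4,2) = 2·S(3,2) + S(3,1)
         = 2·3 + 1
         = 6 + 1
         = 7

Answer: 7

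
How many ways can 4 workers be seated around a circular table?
6

Solution: Circular arrangements: (4-1)! = 6.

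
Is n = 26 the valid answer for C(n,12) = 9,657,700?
Yes

Explanation: C(26,12) = 26·25·24·23·22·21·20·19·18·17·16·15/12! = 4,626,053,752,320,000/479,001,600 = 9,657,700, which equals 9,657,700.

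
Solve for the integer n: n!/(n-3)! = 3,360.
16

Reasoning: n!/(n-3)! = n×(n-1)×(n-2), a product of 3 consecutive integers ≈ (n−1)^3. 3,360^(1/3) + 1 ≈ 16.0; check n = 16: 16×15×14 = 3,360 ✓. So n = 16.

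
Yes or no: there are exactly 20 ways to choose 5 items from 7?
No

Solution: C(7,5) = 21 ≠ 20.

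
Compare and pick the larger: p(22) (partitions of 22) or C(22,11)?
Pentagonal recurrence p(n) = p(n−1) + p(n−2) − p(n−5) − p(n−7) + …: p(22) = p(21) + p(20) − p(17) − p(15) + p(10) + p(7) − p(0) = 792 + 627 − 297 − 176 + 42 + 15 − 1 = 1,002; C(22,11) = 705,432.
Final answer: C(22,11)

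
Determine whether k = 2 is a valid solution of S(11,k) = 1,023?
Yes
S(11,2) = 2·S(10,2) + S(10,1) = 2·511 + 1 = 1,023, which equals 1,023.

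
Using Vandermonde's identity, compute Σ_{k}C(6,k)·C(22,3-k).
3,276

Explanation: = C(6+22,3) = C(28,3) = 3,276.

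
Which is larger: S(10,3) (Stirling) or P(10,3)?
S(10,3)

Solution: S(10,3) = 3·S(9,3) + S(9,2) = 3·3,025 + 255 = 9,330; P(10,3) = 720.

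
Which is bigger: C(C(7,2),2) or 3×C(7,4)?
C(C(7,2),2)

Working:
C(C(7,2),2)=210, 3×C(7,4)=105.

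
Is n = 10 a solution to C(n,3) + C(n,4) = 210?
C(10,3) + C(10,4) = 120 + 210 = 330, which does not equal 210.
Final answer: No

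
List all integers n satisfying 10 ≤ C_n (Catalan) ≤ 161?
4, 5, 6

Solution: C_3=5; C_4=14; C_5=42; C_6=132; C_7=429. So valid n = 4, 5, 6.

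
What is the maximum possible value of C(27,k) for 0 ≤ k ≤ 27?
20,058,300

Working:
Maximum at k = 13 or k = 14: C(27,13) = 20,058,300.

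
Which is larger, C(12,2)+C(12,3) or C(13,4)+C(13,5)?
First=286, Second=2,002.

Answer: C(13,4)+C(13,5)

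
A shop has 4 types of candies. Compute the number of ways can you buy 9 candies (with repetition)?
220
Stars and bars: C(9+4-1, 9) = C(12, 9) = 220.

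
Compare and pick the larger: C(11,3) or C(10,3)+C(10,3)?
C(10,3)+C(10,3)

Working:
C(11,3)=165; C(10,3)+C(10,3)=120+120=240.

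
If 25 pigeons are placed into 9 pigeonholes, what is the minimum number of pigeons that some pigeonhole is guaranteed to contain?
3

Pigeonhole: ⌈25/9⌉ = 3.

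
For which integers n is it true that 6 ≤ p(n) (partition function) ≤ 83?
Tabulating p(n) via p(n) = p(n−1) + p(n−2) − p(n−5) − p(n−7) + …: p(4)=5; p(5)=7; p(6)=11; p(7)=15; p(8)=22; p(9)=30; p(10)=42; p(11)=56; p(12)=77; p(13)=101. So valid n = 5, 6, 7, 8, 9, 10, 11, 12.
Final answer: 5, 6, 7, 8, 9, 10, 11, 12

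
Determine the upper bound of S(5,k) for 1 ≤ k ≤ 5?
25

Explanation: Row S(5,k) for k = 1..5 (via S(n,k) = k·S(n−1,k) + S(n−1,k−1)): 1, 15, 25, 10, 1. The row is unimodal; maximum at k = 3: 25.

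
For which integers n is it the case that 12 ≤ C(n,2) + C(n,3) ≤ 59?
5, 6, 7

C(4,2)+C(4,3)=10; C(5,2)+C(5,3)=20; C(6,2)+C(6,3)=35; C(7,2)+C(7,3)=56; C(8,2)+C(8,3)=84. So valid n = 5, 6, 7.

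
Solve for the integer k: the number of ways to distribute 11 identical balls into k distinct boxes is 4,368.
6

Explanation: Stars and bars: the count is C(11+k−1, k−1), increasing in k. k=4: C(14,3) = 364, k=5: C(15,4) = 1,365, k=6: C(16,5) = 4,368 ✓. So k = 6.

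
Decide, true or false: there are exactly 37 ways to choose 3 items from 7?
False
C(7,3) = 35 ≠ 37.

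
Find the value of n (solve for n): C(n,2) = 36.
C(n,2) = n(n−1)/2! is increasing in n, and n(n−1) = 2!·36 = 72 ≈ (n−0.5)^2 gives n ≈ 9.0. Check: C(7,2) = 21, C(8,2) = 28, C(9,2) = 36 ✓. So n = 9.
Final answer: 9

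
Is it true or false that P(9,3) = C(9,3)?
False

Solution: P(9,3) = 504 but C(9,3) = 84; they differ by a factor of 3! = 6, so the statement does not hold.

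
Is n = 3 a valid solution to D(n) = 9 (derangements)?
No

Reasoning: D(3) = (3-1)·[D(2) + D(1)] = 2·[1 + 0] = 2, which does not equal 9.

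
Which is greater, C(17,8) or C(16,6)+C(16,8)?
C(17,8)

Reasoning: C(17,8)=24,310; C(16,6)+C(16,8)=8,008+12,870=20,878.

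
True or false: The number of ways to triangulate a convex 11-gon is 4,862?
Triangulations of a convex 11-gon are counted by the Catalan number C_9: C_9 = C(18,9)/(9+1) = 48,620/10 = 4,862.

Answer: True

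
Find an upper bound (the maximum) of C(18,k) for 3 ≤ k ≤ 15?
48,620

Solution: C(18,k) is maximised at the centre of the row: C(18,9) = 48,620.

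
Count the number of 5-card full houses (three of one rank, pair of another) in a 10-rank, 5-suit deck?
9,000

Triple rank: 10. Triple suits: C(5,3)=10. Pair rank: 9. Pair suits: C(5,2)=10. Total: 9,000.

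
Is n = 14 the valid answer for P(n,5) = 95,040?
No

Explanation: P(14,5) = 14·13·12·11·10 = 240,240, which does not equal 95,040.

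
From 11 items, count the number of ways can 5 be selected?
462
C(11,5) = 11! / (5! × (11-5)!)
         = 11! / (5! × 6!)
         = 462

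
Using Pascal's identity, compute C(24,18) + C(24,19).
C(24,18) + C(24,19) = C(25,19) = 177,100.
Final answer: 177,100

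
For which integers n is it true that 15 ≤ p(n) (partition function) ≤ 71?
7, 8, 9, 10, 11

Reasoning: Tabulating p(n) via p(n) = p(n−1) + p(n−2) − p(n−5) − p(n−7) + …: p(6)=11; p(7)=15; p(8)=22; p(9)=30; p(10)=42; p(11)=56; p(12)=77. So valid n = 7, 8, 9, 10, 11.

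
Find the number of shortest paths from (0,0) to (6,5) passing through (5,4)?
252

Working:
To (5,4): C(9,5)=126. From there: C(2,1)=2. Total: 252.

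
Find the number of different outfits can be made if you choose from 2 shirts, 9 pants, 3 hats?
54

Explanation: By the multiplication principle: 2 × 9 × 3 = 54.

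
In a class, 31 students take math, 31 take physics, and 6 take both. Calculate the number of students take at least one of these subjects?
|A∪B| = |A|+|B|-|A∩B| = 31+31-6 = 56.
Final answer: 56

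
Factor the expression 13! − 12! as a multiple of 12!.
12 × 12! = 5,748,019,200
13! − 12! = 13·12! − 12! = (13 − 1)·12! = 12 × 12! = 5,748,019,200.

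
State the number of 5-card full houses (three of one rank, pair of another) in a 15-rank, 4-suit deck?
5,040

Working:
Triple rank: 15. Triple suits: C(4,3)=4. Pair rank: 14. Pair suits: C(4,2)=6. Total: 5,040.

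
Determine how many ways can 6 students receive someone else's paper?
Using D(n) = (n-1)[D(n-1) + D(n-2)]:
D(6) = (6-1) × [D(5) + D(4)]
      = 5 × [44 + 9]
      = 5 × 53
      = 265

Answer: 265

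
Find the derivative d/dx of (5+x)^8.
8(5+x)^7

Working:
Using the power rule: d/dx (5+x)^8 = 8(5+x)^{7}.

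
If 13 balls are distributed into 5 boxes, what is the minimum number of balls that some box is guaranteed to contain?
3

Explanation: Pigeonhole: ⌈13/5⌉ = 3.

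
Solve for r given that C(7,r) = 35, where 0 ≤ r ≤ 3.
3

Solution: C(7,r) is increasing for 0 ≤ r ≤ 3. Stepping up (C(7,r+1) = C(7,r)·(7−r)/(r+1)): C(7,1) = 7, C(7,2) = 21, C(7,3) = 35 ✓. So r = 3.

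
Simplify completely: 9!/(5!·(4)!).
126

Reasoning: This is C(9,5) = 126.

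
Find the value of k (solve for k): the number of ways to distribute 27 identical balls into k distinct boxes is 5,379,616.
Stars and bars: the count is C(27+k−1, k−1), increasing in k. k=6: C(32,5) = 201,376, k=7: C(33,6) = 1,107,568, k=8: C(34,7) = 5,379,616 ✓. So k = 8.

Answer: 8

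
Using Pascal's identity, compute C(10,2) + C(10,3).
165

Reasoning: C(10,2) + C(10,3) = C(11,3) = 165.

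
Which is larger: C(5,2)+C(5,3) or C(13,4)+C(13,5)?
First=20, Second=2,002.

Answer: C(13,4)+C(13,5)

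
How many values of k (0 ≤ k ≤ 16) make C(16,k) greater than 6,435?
Row 16 is unimodal and symmetric about k=16/2. C(16,5)=4,368 ≤ 6,435; C(16,6)=8,008 > 6,435; by symmetry C(16,k) > 6,435 for k = 6..10. That's 10 - 6 + 1 = 5 values.

Answer: 5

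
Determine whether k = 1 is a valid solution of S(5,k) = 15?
No
S(5,1) = 1·S(4,1) + S(4,0) = 1·1 + 0 = 1, which does not equal 15.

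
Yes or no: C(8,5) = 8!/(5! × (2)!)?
No

Solution: The correct denominator is 5!×3!, giving C(8,5) = 56; the stated RHS is 8!/(5!×2!) = 168 ≠ 56, so the statement does not hold.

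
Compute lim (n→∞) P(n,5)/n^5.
P(n,5) = n(n-1)···(n-4) ≈ n^5 for large n. Limit = 1.

Answer: 1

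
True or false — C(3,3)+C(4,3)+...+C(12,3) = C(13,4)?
True

Solution: Hockey stick identity gives Σ = C(13,4) = 715; RHS C(13,4) = 715.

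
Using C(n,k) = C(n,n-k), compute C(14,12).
C(14,12) = C(14,2) = 91.
Final answer: 91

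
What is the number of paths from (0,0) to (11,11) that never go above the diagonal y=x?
58,786

Solution: Counted by the Catalan number C_11: C_11 = C(22,11)/(11+1) = 705,432/12 = 58,786.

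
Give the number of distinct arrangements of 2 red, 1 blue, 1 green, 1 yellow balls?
60

Solution: Multinomial: 5!/(2! × 1! × 1! × 1!) = 60.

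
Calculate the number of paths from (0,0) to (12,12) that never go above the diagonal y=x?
208,012

Solution: Counted by the Catalan number C_12: C_12 = C(24,12)/(12+1) = 2,704,156/13 = 208,012.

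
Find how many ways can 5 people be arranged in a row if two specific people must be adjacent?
Treat pair as unit: (5-1)! arrangements × 2 internal orders = 48.

Answer: 48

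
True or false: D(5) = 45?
False

Derangements of 5 elements: D(5) = (5-1)·[D(4) + D(3)] = 4·[9 + 2] = 44.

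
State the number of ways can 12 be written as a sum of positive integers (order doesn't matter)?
77

Pentagonal recurrence p(n) = p(n−1) + p(n−2) − p(n−5) − p(n−7) + …: p(12) = p(11) + p(10) − p(7) − p(5) + p(0) = 56 + 42 − 15 − 7 + 1 = 77.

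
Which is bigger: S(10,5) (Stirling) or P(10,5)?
S(10,5)

Reasoning: S(10,5) = 5·S(9,5) + S(9,4) = 5·6,951 + 7,770 = 42,525; P(10,5) = 30,240.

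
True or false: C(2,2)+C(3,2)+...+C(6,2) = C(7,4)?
True

Reasoning: Hockey stick identity gives Σ = C(7,3) = 35; RHS C(7,4) = 35.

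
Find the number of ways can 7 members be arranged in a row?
Arrangements of 7 distinct objects: 7! = 5,040.

Answer: 5,040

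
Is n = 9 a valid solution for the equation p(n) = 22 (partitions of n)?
Pentagonal recurrence p(n) = p(n−1) + p(n−2) − p(n−5) − p(n−7) + …: p(9) = p(8) + p(7) − p(4) − p(2) = 22 + 15 − 5 − 2 = 30, which does not equal 22.
Final answer: No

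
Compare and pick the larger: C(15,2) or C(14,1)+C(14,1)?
C(15,2)

Reasoning: C(15,2)=105; C(14,1)+C(14,1)=14+14=28.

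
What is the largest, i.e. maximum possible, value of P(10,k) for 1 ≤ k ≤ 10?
3,628,800
P(10,k) increases in k, so maximum at k = 10: 10! = 3,628,800.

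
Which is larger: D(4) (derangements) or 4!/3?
D(4)

Explanation: D(4) = (4-1)·[D(3) + D(2)] = 3·[2 + 1] = 9; 4!/3 = 24/3 = 8.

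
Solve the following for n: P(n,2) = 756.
28

Explanation: P(n,2) = n(n−1) is increasing in n; n(n−1) ≈ (n−0.5)^2 = 756 gives n ≈ 28.0. Check: P(26,2) = 650, P(27,2) = 702, P(28,2) = 756 ✓. So n = 28.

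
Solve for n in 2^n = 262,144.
18

Working:
262,144 = 1,024 × 256 = 2^10 × 2^8 = 2^18, so n = 18.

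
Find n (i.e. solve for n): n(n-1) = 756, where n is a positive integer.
28
n² − n − 756 = 0, so n = (1 ± √(1 + 4·756))/2 = (1 ± √3,025)/2 = (1 ± 55)/2, i.e. n = 28 or n = -27. Taking the positive root, n = 28 (check: 28×27 = 756).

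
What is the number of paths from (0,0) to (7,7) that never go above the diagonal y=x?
429

Working:
Counted by the Catalan number C_7: C_7 = C(14,7)/(7+1) = 3,432/8 = 429.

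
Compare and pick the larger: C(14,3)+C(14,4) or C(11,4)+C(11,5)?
First=1,365, Second=792.
Final answer: C(14,3)+C(14,4)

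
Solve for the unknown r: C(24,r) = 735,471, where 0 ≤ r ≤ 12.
C(24,r) is increasing for 0 ≤ r ≤ 12. Stepping up (C(24,r+1) = C(24,r)·(24−r)/(r+1)): C(24,1) = 24, C(24,2) = 276, C(24,3) = 2,024, C(24,4) = 10,626, C(24,5) = 42,504, C(24,6) = 134,596, C(24,7) = 346,104, C(24,8) = 735,471 ✓. So r = 8.
Final answer: 8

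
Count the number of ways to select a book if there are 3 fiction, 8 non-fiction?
11
By the addition principle: 3 + 8 = 11.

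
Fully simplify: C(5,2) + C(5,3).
20

By Pascal's identity: C(6,3) = 20.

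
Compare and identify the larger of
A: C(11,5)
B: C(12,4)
B

Working:
A=C(11,5)=462, B=C(12,4)=495.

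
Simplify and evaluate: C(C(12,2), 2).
C(12,2) = 66, then C(66, 2) = 2,145.
Final answer: 2,145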